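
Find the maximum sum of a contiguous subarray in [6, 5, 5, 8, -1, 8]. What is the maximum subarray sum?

Using Kadane's algorithm on [6, 5, 5, 8, -1, 8]:

Scanning through the array:
Position 1 (value 5): max_ending_here = 11, max_so_far = 11
Position 2 (value 5): max_ending_here = 16, max_so_far = 16
Position 3 (value 8): max_ending_here = 24, max_so_far = 24
Position 4 (value -1): max_ending_here = 23, max_so_far = 24
Position 5 (value 8): max_ending_here = 31, max_so_far = 31

Maximum subarray: [6, 5, 5, 8, -1, 8]
Maximum sum: 31

The maximum subarray is [6, 5, 5, 8, -1, 8] with sum 31. This subarray runs from index 0 to index 5.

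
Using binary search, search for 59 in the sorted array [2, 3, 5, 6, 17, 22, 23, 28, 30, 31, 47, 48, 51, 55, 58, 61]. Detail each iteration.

Binary search for 59 in [2, 3, 5, 6, 17, 22, 23, 28, 30, 31, 47, 48, 51, 55, 58, 61]:

lo=0, hi=15, mid=7, arr[mid]=28 -> 28 < 59, search right half
lo=8, hi=15, mid=11, arr[mid]=48 -> 48 < 59, search right half
lo=12, hi=15, mid=13, arr[mid]=55 -> 55 < 59, search right half
lo=14, hi=15, mid=14, arr[mid]=58 -> 58 < 59, search right half
lo=15, hi=15, mid=15, arr[mid]=61 -> 61 > 59, search left half
lo=15 > hi=14, target 59 not found

Binary search determines that 59 is not in the array after 5 comparisons. The search space was exhausted without finding the target.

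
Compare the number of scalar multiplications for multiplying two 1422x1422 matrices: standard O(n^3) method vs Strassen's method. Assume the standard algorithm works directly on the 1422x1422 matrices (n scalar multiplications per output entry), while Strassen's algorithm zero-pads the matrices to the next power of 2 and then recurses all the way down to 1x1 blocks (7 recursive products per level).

Matrix multiplication for 1422x1422 matrices:

Strassen's algorithm requires power-of-2 dimensions. Pad 1422x1422 to 2048x2048 (next power of 2).

Standard algorithm: 1422^3 = 2875403448 multiplications
Strassen's algorithm: 7^(log2(2048)) = 7^11 = 1977326743 multiplications
Savings: 2875403448 - 1977326743 = 898076705 multiplications

Standard: 2875403448 multiplications (1422^3). Strassen: 1977326743 multiplications (7^11, after padding to 2048x2048). Strassen reduces 8 recursive multiplications to 7 at each level.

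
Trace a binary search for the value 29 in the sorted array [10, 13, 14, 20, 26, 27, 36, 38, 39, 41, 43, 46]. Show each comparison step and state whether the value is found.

Binary search for 29 in [10, 13, 14, 20, 26, 27, 36, 38, 39, 41, 43, 46]:

lo=0, hi=11, mid=5, arr[mid]=27 -> 27 < 29, search right half
lo=6, hi=11, mid=8, arr[mid]=39 -> 39 > 29, search left half
lo=6, hi=7, mid=6, arr[mid]=36 -> 36 > 29, search left half
lo=6 > hi=5, target 29 not found

Binary search determines that 29 is not in the array after 3 comparisons. The search space was exhausted without finding the target.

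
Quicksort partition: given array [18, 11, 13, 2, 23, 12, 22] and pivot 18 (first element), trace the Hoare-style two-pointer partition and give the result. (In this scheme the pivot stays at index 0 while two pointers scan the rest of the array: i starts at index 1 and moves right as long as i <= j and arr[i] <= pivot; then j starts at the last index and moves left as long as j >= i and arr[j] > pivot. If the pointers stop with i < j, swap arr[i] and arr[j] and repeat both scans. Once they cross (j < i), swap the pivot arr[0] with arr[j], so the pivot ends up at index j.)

Hoare-style two-pointer partition with pivot = 18:

Initial array: [18, 11, 13, 2, 23, 12, 22]

Pointers start at i = 1, j = 6.
i stops at index 4 (arr[4]=23 > 18), j stops at index 5 (arr[5]=12 <= 18): swap arr[4] and arr[5], array becomes [18, 11, 13, 2, 12, 23, 22]
i ends at 5, j ends at 4: the pointers have crossed (j < i), so scanning stops.

Swap pivot arr[0] with arr[4] to place pivot at position 4: [12, 11, 13, 2, 18, 23, 22]
Pivot position: 4

After partitioning with pivot 18, the array becomes [12, 11, 13, 2, 18, 23, 22]. The pivot is placed at index 4. All elements to the left of the pivot are <= 18, and all elements to the right are > 18.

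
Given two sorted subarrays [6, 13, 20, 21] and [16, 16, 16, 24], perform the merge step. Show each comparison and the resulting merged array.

Merging process:

Compare 6 vs 16: take 6 from left. Merged: [6]
Compare 13 vs 16: take 13 from left. Merged: [6, 13]
Compare 20 vs 16: take 16 from right. Merged: [6, 13, 16]
Compare 20 vs 16: take 16 from right. Merged: [6, 13, 16, 16]
Compare 20 vs 16: take 16 from right. Merged: [6, 13, 16, 16, 16]
Compare 20 vs 24: take 20 from left. Merged: [6, 13, 16, 16, 16, 20]
Compare 21 vs 24: take 21 from left. Merged: [6, 13, 16, 16, 16, 20, 21]
Append remaining from right: [24]. Merged: [6, 13, 16, 16, 16, 20, 21, 24]

Final merged array: [6, 13, 16, 16, 16, 20, 21, 24]
Total comparisons: 7

The merged array is [6, 13, 16, 16, 16, 20, 21, 24], requiring 7 comparisons. The merge step runs in O(n) time where n is the total number of elements.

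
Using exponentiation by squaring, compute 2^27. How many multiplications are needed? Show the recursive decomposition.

Computing 2^27 by squaring (build up from 2^1; each line after the first costs one multiplication):

2^1 = 2
2^2 = (2^1)^2 = 2^2 = 4
2^3 = 2 * 2^2 = 2 * 4 = 8
2^6 = (2^3)^2 = 8^2 = 64
2^12 = (2^6)^2 = 64^2 = 4096
2^13 = 2 * 2^12 = 2 * 4096 = 8192
2^26 = (2^13)^2 = 8192^2 = 67108864
2^27 = 2 * 2^26 = 2 * 67108864 = 134217728

Result: 134217728
Multiplications needed: 7 (7 lines after 2^1)

2^27 = 134217728. Using exponentiation by squaring, this requires 7 multiplications. The key idea: if the exponent is even, square the half-power; if odd, multiply by the base once.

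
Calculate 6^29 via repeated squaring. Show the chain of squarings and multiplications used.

Computing 6^29 by squaring (build up from 6^1; each line after the first costs one multiplication):

6^1 = 6
6^2 = (6^1)^2 = 6^2 = 36
6^3 = 6 * 6^2 = 6 * 36 = 216
6^6 = (6^3)^2 = 216^2 = 46656
6^7 = 6 * 6^6 = 6 * 46656 = 279936
6^14 = (6^7)^2 = 279936^2 = 78364164096
6^28 = (6^14)^2 = 78364164096^2 = 6140942214464815497216
6^29 = 6 * 6^28 = 6 * 6140942214464815497216 = 36845653286788892983296

Result: 36845653286788892983296
Multiplications needed: 7 (7 lines after 6^1)

6^29 = 36845653286788892983296. Using exponentiation by squaring, this requires 7 multiplications. The key idea: if the exponent is even, square the half-power; if odd, multiply by the base once.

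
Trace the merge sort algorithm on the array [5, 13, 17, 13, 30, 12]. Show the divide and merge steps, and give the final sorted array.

Merge sort trace:

Split: [5, 13, 17, 13, 30, 12] -> [5, 13, 17] and [13, 30, 12]
  Split: [5, 13, 17] -> [5] and [13, 17]
    Split: [13, 17] -> [13] and [17]
    Merge: [13] + [17] -> [13, 17]
  Merge: [5] + [13, 17] -> [5, 13, 17]
  Split: [13, 30, 12] -> [13] and [30, 12]
    Split: [30, 12] -> [30] and [12]
    Merge: [30] + [12] -> [12, 30]
  Merge: [13] + [12, 30] -> [12, 13, 30]
Merge: [5, 13, 17] + [12, 13, 30] -> [5, 12, 13, 13, 17, 30]

Final sorted array: [5, 12, 13, 13, 17, 30]

The merge sort proceeds by recursively splitting the array and merging sorted halves.
After all merges, the sorted array is [5, 12, 13, 13, 17, 30].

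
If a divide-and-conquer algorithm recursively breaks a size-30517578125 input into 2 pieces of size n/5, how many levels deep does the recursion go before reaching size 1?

For divide and conquer with division factor 5:

Problem sizes at each level:
Level 0: 30517578125
Level 1: 6103515625
Level 2: 1220703125
Level 3: 244140625
Level 4: 48828125
Level 5: 9765625
Level 6: 1953125
Level 7: 390625
Level 8: 78125
Level 9: 15625
Level 10: 3125
Level 11: 625
Level 12: 125
Level 13: 25
Level 14: 5
Level 15: 1

The root is level 0 and the size-1 base case is level 15 (the tree spans levels 0 through 15, i.e. 16 levels counting the root), so the depth is the number of divisions: log_5(30517578125) = 15

The recursion tree depth is log_5(30517578125) = 15. At each level, the problem size is divided by 5, so it takes 15 divisions to reduce to a base case of size 1. The algorithm makes 2 recursive calls at each level.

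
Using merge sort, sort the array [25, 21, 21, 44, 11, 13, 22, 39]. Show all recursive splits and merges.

Merge sort trace:

Split: [25, 21, 21, 44, 11, 13, 22, 39] -> [25, 21, 21, 44] and [11, 13, 22, 39]
  Split: [25, 21, 21, 44] -> [25, 21] and [21, 44]
    Split: [25, 21] -> [25] and [21]
    Merge: [25] + [21] -> [21, 25]
    Split: [21, 44] -> [21] and [44]
    Merge: [21] + [44] -> [21, 44]
  Merge: [21, 25] + [21, 44] -> [21, 21, 25, 44]
  Split: [11, 13, 22, 39] -> [11, 13] and [22, 39]
    Split: [11, 13] -> [11] and [13]
    Merge: [11] + [13] -> [11, 13]
    Split: [22, 39] -> [22] and [39]
    Merge: [22] + [39] -> [22, 39]
  Merge: [11, 13] + [22, 39] -> [11, 13, 22, 39]
Merge: [21, 21, 25, 44] + [11, 13, 22, 39] -> [11, 13, 21, 21, 22, 25, 39, 44]

Final sorted array: [11, 13, 21, 21, 22, 25, 39, 44]

The merge sort proceeds by recursively splitting the array and merging sorted halves.
After all merges, the sorted array is [11, 13, 21, 21, 22, 25, 39, 44].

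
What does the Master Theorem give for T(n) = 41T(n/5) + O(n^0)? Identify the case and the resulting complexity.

Master Theorem for T(n) = 41T(n/5) + O(n^0):

a = 41, b = 5, c = 0
log_b(a) = log_5(41) = 2.3074

Case 1: c = 0 < log_5(41) = 2.3074
T(n) = O(n^(log_5 41))

For T(n) = 41T(n/5) + O(n^0): log_5(41) = 2.3074. This is Case 1 of the Master Theorem (c < log_b(a), work dominated by leaves), giving O(n^(log_5 41)).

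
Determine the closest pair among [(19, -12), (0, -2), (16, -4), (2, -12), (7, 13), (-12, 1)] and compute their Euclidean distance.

Computing all pairwise distances among 6 points:

d((19, -12), (0, -2)) = 21.4709
d((19, -12), (16, -4)) = 8.544 <-- minimum
d((19, -12), (2, -12)) = 17.0
d((19, -12), (7, 13)) = 27.7308
d((19, -12), (-12, 1)) = 33.6155
d((0, -2), (16, -4)) = 16.1245
d((0, -2), (2, -12)) = 10.198
d((0, -2), (7, 13)) = 16.5529
d((0, -2), (-12, 1)) = 12.3693
d((16, -4), (2, -12)) = 16.1245
d((16, -4), (7, 13)) = 19.2354
d((16, -4), (-12, 1)) = 28.4429
d((2, -12), (7, 13)) = 25.4951
d((2, -12), (-12, 1)) = 19.105
d((7, 13), (-12, 1)) = 22.4722

Closest pair: (19, -12) and (16, -4) with distance 8.544

The closest pair is (19, -12) and (16, -4) with Euclidean distance 8.544. For 6 points, brute-force pairwise comparison is shown above. For large n, the divide-and-conquer algorithm (sort by x, recurse on halves, check the dividing strip) achieves O(n log n).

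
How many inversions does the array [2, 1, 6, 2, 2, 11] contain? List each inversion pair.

Finding inversions in [2, 1, 6, 2, 2, 11]:

(0, 1): arr[0]=2 > arr[1]=1
(2, 3): arr[2]=6 > arr[3]=2
(2, 4): arr[2]=6 > arr[4]=2

Total inversions: 3

The array has 3 inversion(s): (0,1), (2,3), (2,4). Each pair (i,j) satisfies i < j and arr[i] > arr[j].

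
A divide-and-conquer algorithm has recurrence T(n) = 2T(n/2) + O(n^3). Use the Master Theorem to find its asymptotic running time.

Master Theorem for T(n) = 2T(n/2) + O(n^3):

a = 2, b = 2, c = 3
log_b(a) = log_2(2) = 1.0000

Case 3: c = 3 > log_2(2) = 1.0000
T(n) = O(n^3) = O(n^3)

For T(n) = 2T(n/2) + O(n^3): log_2(2) = 1.0000. This is Case 3 of the Master Theorem (c > log_b(a), work dominated by root), giving O(n^3).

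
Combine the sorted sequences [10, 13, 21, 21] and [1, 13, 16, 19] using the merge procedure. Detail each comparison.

Merging process:

Compare 10 vs 1: take 1 from right. Merged: [1]
Compare 10 vs 13: take 10 from left. Merged: [1, 10]
Compare 13 vs 13: take 13 from left. Merged: [1, 10, 13]
Compare 21 vs 13: take 13 from right. Merged: [1, 10, 13, 13]
Compare 21 vs 16: take 16 from right. Merged: [1, 10, 13, 13, 16]
Compare 21 vs 19: take 19 from right. Merged: [1, 10, 13, 13, 16, 19]
Append remaining from left: [21, 21]. Merged: [1, 10, 13, 13, 16, 19, 21, 21]

Final merged array: [1, 10, 13, 13, 16, 19, 21, 21]
Total comparisons: 6

The merged array is [1, 10, 13, 13, 16, 19, 21, 21], requiring 6 comparisons. The merge step runs in O(n) time where n is the total number of elements.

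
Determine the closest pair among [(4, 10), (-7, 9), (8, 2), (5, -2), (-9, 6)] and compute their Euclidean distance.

Computing all pairwise distances among 5 points:

d((4, 10), (-7, 9)) = 11.0454
d((4, 10), (8, 2)) = 8.9443
d((4, 10), (5, -2)) = 12.0416
d((4, 10), (-9, 6)) = 13.6015
d((-7, 9), (8, 2)) = 16.5529
d((-7, 9), (5, -2)) = 16.2788
d((-7, 9), (-9, 6)) = 3.6056 <-- minimum
d((8, 2), (5, -2)) = 5.0
d((8, 2), (-9, 6)) = 17.4642
d((5, -2), (-9, 6)) = 16.1245

Closest pair: (-7, 9) and (-9, 6) with distance 3.6056

The closest pair is (-7, 9) and (-9, 6) with Euclidean distance 3.6056. For 5 points, brute-force pairwise comparison is shown above. For large n, the divide-and-conquer algorithm (sort by x, recurse on halves, check the dividing strip) achieves O(n log n).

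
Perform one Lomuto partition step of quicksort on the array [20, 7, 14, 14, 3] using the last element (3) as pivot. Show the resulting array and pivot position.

Lomuto partition with pivot = 3:

Initial array: [20, 7, 14, 14, 3]

arr[0]=20 > 3: no swap
arr[1]=7 > 3: no swap
arr[2]=14 > 3: no swap
arr[3]=14 > 3: no swap

Place pivot at position 0: [3, 7, 14, 14, 20]
Pivot position: 0

After partitioning with pivot 3, the array becomes [3, 7, 14, 14, 20]. The pivot is placed at index 0. All elements to the left of the pivot are <= 3, and all elements to the right are > 3.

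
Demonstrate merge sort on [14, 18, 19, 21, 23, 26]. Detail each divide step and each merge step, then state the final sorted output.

Merge sort trace:

Split: [14, 18, 19, 21, 23, 26] -> [14, 18, 19] and [21, 23, 26]
  Split: [14, 18, 19] -> [14] and [18, 19]
    Split: [18, 19] -> [18] and [19]
    Merge: [18] + [19] -> [18, 19]
  Merge: [14] + [18, 19] -> [14, 18, 19]
  Split: [21, 23, 26] -> [21] and [23, 26]
    Split: [23, 26] -> [23] and [26]
    Merge: [23] + [26] -> [23, 26]
  Merge: [21] + [23, 26] -> [21, 23, 26]
Merge: [14, 18, 19] + [21, 23, 26] -> [14, 18, 19, 21, 23, 26]

Final sorted array: [14, 18, 19, 21, 23, 26]

The merge sort proceeds by recursively splitting the array and merging sorted halves.
After all merges, the sorted array is [14, 18, 19, 21, 23, 26].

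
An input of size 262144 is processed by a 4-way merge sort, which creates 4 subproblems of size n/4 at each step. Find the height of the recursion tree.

For divide and conquer with division factor 4:

Problem sizes at each level:
Level 0: 262144
Level 1: 65536
Level 2: 16384
Level 3: 4096
Level 4: 1024
Level 5: 256
Level 6: 64
Level 7: 16
Level 8: 4
Level 9: 1

The root is level 0 and the size-1 base case is level 9 (the tree spans levels 0 through 9, i.e. 10 levels counting the root), so the depth is the number of divisions: log_4(262144) = 9

The recursion tree depth is log_4(262144) = 9. At each level, the problem size is divided by 4, so it takes 9 divisions to reduce to a base case of size 1. The algorithm makes 4 recursive calls at each level.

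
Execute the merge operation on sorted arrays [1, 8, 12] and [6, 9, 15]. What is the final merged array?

Merging process:

Compare 1 vs 6: take 1 from left. Merged: [1]
Compare 8 vs 6: take 6 from right. Merged: [1, 6]
Compare 8 vs 9: take 8 from left. Merged: [1, 6, 8]
Compare 12 vs 9: take 9 from right. Merged: [1, 6, 8, 9]
Compare 12 vs 15: take 12 from left. Merged: [1, 6, 8, 9, 12]
Append remaining from right: [15]. Merged: [1, 6, 8, 9, 12, 15]

Final merged array: [1, 6, 8, 9, 12, 15]
Total comparisons: 5

The merged array is [1, 6, 8, 9, 12, 15], requiring 5 comparisons. The merge step runs in O(n) time where n is the total number of elements.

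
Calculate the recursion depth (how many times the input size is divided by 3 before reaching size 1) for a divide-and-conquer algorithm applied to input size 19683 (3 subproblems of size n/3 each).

For divide and conquer with division factor 3:

Problem sizes at each level:
Level 0: 19683
Level 1: 6561
Level 2: 2187
Level 3: 729
Level 4: 243
Level 5: 81
Level 6: 27
Level 7: 9
Level 8: 3
Level 9: 1

The root is level 0 and the size-1 base case is level 9 (the tree spans levels 0 through 9, i.e. 10 levels counting the root), so the depth is the number of divisions: log_3(19683) = 9

The recursion tree depth is log_3(19683) = 9. At each level, the problem size is divided by 3, so it takes 9 divisions to reduce to a base case of size 1. The algorithm makes 3 recursive calls at each level.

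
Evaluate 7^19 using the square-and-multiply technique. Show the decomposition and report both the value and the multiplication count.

Computing 7^19 by squaring (build up from 7^1; each line after the first costs one multiplication):

7^1 = 7
7^2 = (7^1)^2 = 7^2 = 49
7^4 = (7^2)^2 = 49^2 = 2401
7^8 = (7^4)^2 = 2401^2 = 5764801
7^9 = 7 * 7^8 = 7 * 5764801 = 40353607
7^18 = (7^9)^2 = 40353607^2 = 1628413597910449
7^19 = 7 * 7^18 = 7 * 1628413597910449 = 11398895185373143

Result: 11398895185373143
Multiplications needed: 6 (6 lines after 7^1)

7^19 = 11398895185373143. Using exponentiation by squaring, this requires 6 multiplications. The key idea: if the exponent is even, square the half-power; if odd, multiply by the base once.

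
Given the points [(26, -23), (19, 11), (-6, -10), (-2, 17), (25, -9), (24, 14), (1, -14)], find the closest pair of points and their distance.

Computing all pairwise distances among 7 points:

d((26, -23), (19, 11)) = 34.7131
d((26, -23), (-6, -10)) = 34.5398
d((26, -23), (-2, 17)) = 48.8262
d((26, -23), (25, -9)) = 14.0357
d((26, -23), (24, 14)) = 37.054
d((26, -23), (1, -14)) = 26.5707
d((19, 11), (-6, -10)) = 32.6497
d((19, 11), (-2, 17)) = 21.8403
d((19, 11), (25, -9)) = 20.8806
d((19, 11), (24, 14)) = 5.831 <-- minimum
d((19, 11), (1, -14)) = 30.8058
d((-6, -10), (-2, 17)) = 27.2947
d((-6, -10), (25, -9)) = 31.0161
d((-6, -10), (24, 14)) = 38.4187
d((-6, -10), (1, -14)) = 8.0623
d((-2, 17), (25, -9)) = 37.4833
d((-2, 17), (24, 14)) = 26.1725
d((-2, 17), (1, -14)) = 31.1448
d((25, -9), (24, 14)) = 23.0217
d((25, -9), (1, -14)) = 24.5153
d((24, 14), (1, -14)) = 36.2353

Closest pair: (19, 11) and (24, 14) with distance 5.831

The closest pair is (19, 11) and (24, 14) with Euclidean distance 5.831. For 7 points, brute-force pairwise comparison is shown above. For large n, the divide-and-conquer algorithm (sort by x, recurse on halves, check the dividing strip) achieves O(n log n).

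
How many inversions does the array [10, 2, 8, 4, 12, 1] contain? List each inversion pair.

Finding inversions in [10, 2, 8, 4, 12, 1]:

(0, 1): arr[0]=10 > arr[1]=2
(0, 2): arr[0]=10 > arr[2]=8
(0, 3): arr[0]=10 > arr[3]=4
(0, 5): arr[0]=10 > arr[5]=1
(1, 5): arr[1]=2 > arr[5]=1
(2, 3): arr[2]=8 > arr[3]=4
(2, 5): arr[2]=8 > arr[5]=1
(3, 5): arr[3]=4 > arr[5]=1
(4, 5): arr[4]=12 > arr[5]=1

Total inversions: 9

The array has 9 inversion(s): (0,1), (0,2), (0,3), (0,5), (1,5), (2,3), (2,5), (3,5), (4,5). Each pair (i,j) satisfies i < j and arr[i] > arr[j].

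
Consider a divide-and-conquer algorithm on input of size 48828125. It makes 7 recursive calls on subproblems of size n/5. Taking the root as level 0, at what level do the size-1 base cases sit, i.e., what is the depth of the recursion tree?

For divide and conquer with division factor 5:

Problem sizes at each level:
Level 0: 48828125
Level 1: 9765625
Level 2: 1953125
Level 3: 390625
Level 4: 78125
Level 5: 15625
Level 6: 3125
Level 7: 625
Level 8: 125
Level 9: 25
Level 10: 5
Level 11: 1

The root is level 0 and the size-1 base case is level 11 (the tree spans levels 0 through 11, i.e. 12 levels counting the root), so the depth is the number of divisions: log_5(48828125) = 11

The recursion tree depth is log_5(48828125) = 11. At each level, the problem size is divided by 5, so it takes 11 divisions to reduce to a base case of size 1. The algorithm makes 7 recursive calls at each level.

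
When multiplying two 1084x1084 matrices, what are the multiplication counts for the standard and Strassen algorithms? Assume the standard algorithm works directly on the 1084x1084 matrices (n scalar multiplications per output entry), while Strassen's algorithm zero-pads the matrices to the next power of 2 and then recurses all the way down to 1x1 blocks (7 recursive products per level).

Matrix multiplication for 1084x1084 matrices:

Strassen's algorithm requires power-of-2 dimensions. Pad 1084x1084 to 2048x2048 (next power of 2).

Standard algorithm: 1084^3 = 1273760704 multiplications
Strassen's algorithm: 7^(log2(2048)) = 7^11 = 1977326743 multiplications
Difference: 1273760704 - 1977326743 = -703566039 (Strassen uses MORE here due to padding overhead — for small or just-over-power-of-2 n, padding can outweigh the per-level savings)

Standard: 1273760704 multiplications (1084^3). Strassen: 1977326743 multiplications (7^11, after padding to 2048x2048). Strassen reduces 8 recursive multiplications to 7 at each level.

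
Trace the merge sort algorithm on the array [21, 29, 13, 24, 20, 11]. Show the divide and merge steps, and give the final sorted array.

Merge sort trace:

Split: [21, 29, 13, 24, 20, 11] -> [21, 29, 13] and [24, 20, 11]
  Split: [21, 29, 13] -> [21] and [29, 13]
    Split: [29, 13] -> [29] and [13]
    Merge: [29] + [13] -> [13, 29]
  Merge: [21] + [13, 29] -> [13, 21, 29]
  Split: [24, 20, 11] -> [24] and [20, 11]
    Split: [20, 11] -> [20] and [11]
    Merge: [20] + [11] -> [11, 20]
  Merge: [24] + [11, 20] -> [11, 20, 24]
Merge: [13, 21, 29] + [11, 20, 24] -> [11, 13, 20, 21, 24, 29]

Final sorted array: [11, 13, 20, 21, 24, 29]

The merge sort proceeds by recursively splitting the array and merging sorted halves.
After all merges, the sorted array is [11, 13, 20, 21, 24, 29].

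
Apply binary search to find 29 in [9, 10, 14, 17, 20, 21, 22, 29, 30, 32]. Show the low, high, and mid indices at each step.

Binary search for 29 in [9, 10, 14, 17, 20, 21, 22, 29, 30, 32]:

lo=0, hi=9, mid=4, arr[mid]=20 -> 20 < 29, search right half
lo=5, hi=9, mid=7, arr[mid]=29 -> Found target at index 7!

Binary search finds 29 at index 7 after 2 comparisons. The search repeatedly halves the search space by comparing with the middle element.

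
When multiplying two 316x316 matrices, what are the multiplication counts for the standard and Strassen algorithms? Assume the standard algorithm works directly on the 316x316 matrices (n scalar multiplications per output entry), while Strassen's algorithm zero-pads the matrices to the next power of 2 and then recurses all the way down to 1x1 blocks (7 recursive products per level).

Matrix multiplication for 316x316 matrices:

Strassen's algorithm requires power-of-2 dimensions. Pad 316x316 to 512x512 (next power of 2).

Standard algorithm: 316^3 = 31554496 multiplications
Strassen's algorithm: 7^(log2(512)) = 7^9 = 40353607 multiplications
Difference: 31554496 - 40353607 = -8799111 (Strassen uses MORE here due to padding overhead — for small or just-over-power-of-2 n, padding can outweigh the per-level savings)

Standard: 31554496 multiplications (316^3). Strassen: 40353607 multiplications (7^9, after padding to 512x512). Strassen reduces 8 recursive multiplications to 7 at each level.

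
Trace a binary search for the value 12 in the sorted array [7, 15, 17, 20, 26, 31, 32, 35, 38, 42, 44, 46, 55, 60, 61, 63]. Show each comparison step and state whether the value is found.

Binary search for 12 in [7, 15, 17, 20, 26, 31, 32, 35, 38, 42, 44, 46, 55, 60, 61, 63]:

lo=0, hi=15, mid=7, arr[mid]=35 -> 35 > 12, search left half
lo=0, hi=6, mid=3, arr[mid]=20 -> 20 > 12, search left half
lo=0, hi=2, mid=1, arr[mid]=15 -> 15 > 12, search left half
lo=0, hi=0, mid=0, arr[mid]=7 -> 7 < 12, search right half
lo=1 > hi=0, target 12 not found

Binary search determines that 12 is not in the array after 4 comparisons. The search space was exhausted without finding the target.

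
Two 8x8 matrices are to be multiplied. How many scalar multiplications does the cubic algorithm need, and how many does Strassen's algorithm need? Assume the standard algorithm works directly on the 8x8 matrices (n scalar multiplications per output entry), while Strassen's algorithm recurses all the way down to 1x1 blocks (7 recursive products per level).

Matrix multiplication for 8x8 matrices:

Standard algorithm: 8^3 = 512 multiplications
Strassen's algorithm: 7^(log2(8)) = 7^3 = 343 multiplications
Savings: 512 - 343 = 169 multiplications

Standard: 512 multiplications (8^3). Strassen: 343 multiplications (7^3). Strassen reduces 8 recursive multiplications to 7 at each level.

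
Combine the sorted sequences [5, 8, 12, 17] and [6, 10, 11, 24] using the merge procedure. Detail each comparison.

Merging process:

Compare 5 vs 6: take 5 from left. Merged: [5]
Compare 8 vs 6: take 6 from right. Merged: [5, 6]
Compare 8 vs 10: take 8 from left. Merged: [5, 6, 8]
Compare 12 vs 10: take 10 from right. Merged: [5, 6, 8, 10]
Compare 12 vs 11: take 11 from right. Merged: [5, 6, 8, 10, 11]
Compare 12 vs 24: take 12 from left. Merged: [5, 6, 8, 10, 11, 12]
Compare 17 vs 24: take 17 from left. Merged: [5, 6, 8, 10, 11, 12, 17]
Append remaining from right: [24]. Merged: [5, 6, 8, 10, 11, 12, 17, 24]

Final merged array: [5, 6, 8, 10, 11, 12, 17, 24]
Total comparisons: 7

The merged array is [5, 6, 8, 10, 11, 12, 17, 24], requiring 7 comparisons. The merge step runs in O(n) time where n is the total number of elements.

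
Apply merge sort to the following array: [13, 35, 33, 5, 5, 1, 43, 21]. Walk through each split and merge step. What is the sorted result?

Merge sort trace:

Split: [13, 35, 33, 5, 5, 1, 43, 21] -> [13, 35, 33, 5] and [5, 1, 43, 21]
  Split: [13, 35, 33, 5] -> [13, 35] and [33, 5]
    Split: [13, 35] -> [13] and [35]
    Merge: [13] + [35] -> [13, 35]
    Split: [33, 5] -> [33] and [5]
    Merge: [33] + [5] -> [5, 33]
  Merge: [13, 35] + [5, 33] -> [5, 13, 33, 35]
  Split: [5, 1, 43, 21] -> [5, 1] and [43, 21]
    Split: [5, 1] -> [5] and [1]
    Merge: [5] + [1] -> [1, 5]
    Split: [43, 21] -> [43] and [21]
    Merge: [43] + [21] -> [21, 43]
  Merge: [1, 5] + [21, 43] -> [1, 5, 21, 43]
Merge: [5, 13, 33, 35] + [1, 5, 21, 43] -> [1, 5, 5, 13, 21, 33, 35, 43]

Final sorted array: [1, 5, 5, 13, 21, 33, 35, 43]

The merge sort proceeds by recursively splitting the array and merging sorted halves.
After all merges, the sorted array is [1, 5, 5, 13, 21, 33, 35, 43].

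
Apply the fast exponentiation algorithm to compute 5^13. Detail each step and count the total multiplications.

Computing 5^13 by squaring (build up from 5^1; each line after the first costs one multiplication):

5^1 = 5
5^2 = (5^1)^2 = 5^2 = 25
5^3 = 5 * 5^2 = 5 * 25 = 125
5^6 = (5^3)^2 = 125^2 = 15625
5^12 = (5^6)^2 = 15625^2 = 244140625
5^13 = 5 * 5^12 = 5 * 244140625 = 1220703125

Result: 1220703125
Multiplications needed: 5 (5 lines after 5^1)

5^13 = 1220703125. Using exponentiation by squaring, this requires 5 multiplications. The key idea: if the exponent is even, square the half-power; if odd, multiply by the base once.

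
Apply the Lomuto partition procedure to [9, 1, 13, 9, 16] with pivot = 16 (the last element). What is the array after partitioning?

Lomuto partition with pivot = 16:

Initial array: [9, 1, 13, 9, 16]

arr[0]=9 <= 16: swap with position 0, array becomes [9, 1, 13, 9, 16]
arr[1]=1 <= 16: swap with position 1, array becomes [9, 1, 13, 9, 16]
arr[2]=13 <= 16: swap with position 2, array becomes [9, 1, 13, 9, 16]
arr[3]=9 <= 16: swap with position 3, array becomes [9, 1, 13, 9, 16]

Place pivot at position 4: [9, 1, 13, 9, 16]
Pivot position: 4

After partitioning with pivot 16, the array becomes [9, 1, 13, 9, 16]. The pivot is placed at index 4. All elements to the left of the pivot are <= 16, and all elements to the right are > 16.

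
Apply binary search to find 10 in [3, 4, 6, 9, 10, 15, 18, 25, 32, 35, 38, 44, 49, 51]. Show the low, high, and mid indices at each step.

Binary search for 10 in [3, 4, 6, 9, 10, 15, 18, 25, 32, 35, 38, 44, 49, 51]:

lo=0, hi=13, mid=6, arr[mid]=18 -> 18 > 10, search left half
lo=0, hi=5, mid=2, arr[mid]=6 -> 6 < 10, search right half
lo=3, hi=5, mid=4, arr[mid]=10 -> Found target at index 4!

Binary search finds 10 at index 4 after 3 comparisons. The search repeatedly halves the search space by comparing with the middle element.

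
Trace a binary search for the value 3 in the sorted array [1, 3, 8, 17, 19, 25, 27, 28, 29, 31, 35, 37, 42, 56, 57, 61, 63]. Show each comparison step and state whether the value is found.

Binary search for 3 in [1, 3, 8, 17, 19, 25, 27, 28, 29, 31, 35, 37, 42, 56, 57, 61, 63]:

lo=0, hi=16, mid=8, arr[mid]=29 -> 29 > 3, search left half
lo=0, hi=7, mid=3, arr[mid]=17 -> 17 > 3, search left half
lo=0, hi=2, mid=1, arr[mid]=3 -> Found target at index 1!

Binary search finds 3 at index 1 after 3 comparisons. The search repeatedly halves the search space by comparing with the middle element.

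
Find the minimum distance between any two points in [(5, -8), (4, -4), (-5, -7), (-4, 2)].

Computing all pairwise distances among 4 points:

d((5, -8), (4, -4)) = 4.1231 <-- minimum
d((5, -8), (-5, -7)) = 10.0499
d((5, -8), (-4, 2)) = 13.4536
d((4, -4), (-5, -7)) = 9.4868
d((4, -4), (-4, 2)) = 10.0
d((-5, -7), (-4, 2)) = 9.0554

Closest pair: (5, -8) and (4, -4) with distance 4.1231

The closest pair is (5, -8) and (4, -4) with Euclidean distance 4.1231. For 4 points, brute-force pairwise comparison is shown above. For large n, the divide-and-conquer algorithm (sort by x, recurse on halves, check the dividing strip) achieves O(n log n).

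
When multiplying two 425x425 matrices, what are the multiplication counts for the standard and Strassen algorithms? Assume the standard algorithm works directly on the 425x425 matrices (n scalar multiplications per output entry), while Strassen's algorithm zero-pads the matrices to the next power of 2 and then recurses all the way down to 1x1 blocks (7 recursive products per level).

Matrix multiplication for 425x425 matrices:

Strassen's algorithm requires power-of-2 dimensions. Pad 425x425 to 512x512 (next power of 2).

Standard algorithm: 425^3 = 76765625 multiplications
Strassen's algorithm: 7^(log2(512)) = 7^9 = 40353607 multiplications
Savings: 76765625 - 40353607 = 36412018 multiplications

Standard: 76765625 multiplications (425^3). Strassen: 40353607 multiplications (7^9, after padding to 512x512). Strassen reduces 8 recursive multiplications to 7 at each level.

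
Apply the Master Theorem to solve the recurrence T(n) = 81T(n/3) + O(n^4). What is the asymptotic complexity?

Master Theorem for T(n) = 81T(n/3) + O(n^4):

a = 81, b = 3, c = 4
log_b(a) = log_3(81) = 4.0000

Case 2: c = 4 = log_3(81) = 4.0000
T(n) = O(n^4 log n) = O(n^4 log n)

For T(n) = 81T(n/3) + O(n^4): log_3(81) = 4.0000. This is Case 2 of the Master Theorem (c = log_b(a), equal work at all levels), giving O(n^4 log n).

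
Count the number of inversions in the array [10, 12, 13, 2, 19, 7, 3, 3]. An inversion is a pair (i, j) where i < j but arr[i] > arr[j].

Finding inversions in [10, 12, 13, 2, 19, 7, 3, 3]:

(0, 3): arr[0]=10 > arr[3]=2
(0, 5): arr[0]=10 > arr[5]=7
(0, 6): arr[0]=10 > arr[6]=3
(0, 7): arr[0]=10 > arr[7]=3
(1, 3): arr[1]=12 > arr[3]=2
(1, 5): arr[1]=12 > arr[5]=7
(1, 6): arr[1]=12 > arr[6]=3
(1, 7): arr[1]=12 > arr[7]=3
(2, 3): arr[2]=13 > arr[3]=2
(2, 5): arr[2]=13 > arr[5]=7
(2, 6): arr[2]=13 > arr[6]=3
(2, 7): arr[2]=13 > arr[7]=3
(4, 5): arr[4]=19 > arr[5]=7
(4, 6): arr[4]=19 > arr[6]=3
(4, 7): arr[4]=19 > arr[7]=3
(5, 6): arr[5]=7 > arr[6]=3
(5, 7): arr[5]=7 > arr[7]=3

Total inversions: 17

The array has 17 inversion(s): (0,3), (0,5), (0,6), (0,7), (1,3), (1,5), (1,6), (1,7), (2,3), (2,5), (2,6), (2,7), (4,5), (4,6), (4,7), (5,6), (5,7). Each pair (i,j) satisfies i < j and arr[i] > arr[j].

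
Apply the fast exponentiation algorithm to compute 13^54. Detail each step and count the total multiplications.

Computing 13^54 by squaring (build up from 13^1; each line after the first costs one multiplication):

13^1 = 13
13^2 = (13^1)^2 = 13^2 = 169
13^3 = 13 * 13^2 = 13 * 169 = 2197
13^6 = (13^3)^2 = 2197^2 = 4826809
13^12 = (13^6)^2 = 4826809^2 = 23298085122481
13^13 = 13 * 13^12 = 13 * 23298085122481 = 302875106592253
13^26 = (13^13)^2 = 302875106592253^2 = 91733330193268616658399616009
13^27 = 13 * 13^26 = 13 * 91733330193268616658399616009 = 1192533292512492016559195008117
13^54 = (13^27)^2 = 1192533292512492016559195008117^2 = 1422135653750684847524758738836375672734734444846971695885689

Result: 1422135653750684847524758738836375672734734444846971695885689
Multiplications needed: 8 (8 lines after 13^1)

13^54 = 1422135653750684847524758738836375672734734444846971695885689. Using exponentiation by squaring, this requires 8 multiplications. The key idea: if the exponent is even, square the half-power; if odd, multiply by the base once.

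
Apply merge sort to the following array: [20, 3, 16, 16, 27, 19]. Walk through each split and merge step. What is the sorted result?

Merge sort trace:

Split: [20, 3, 16, 16, 27, 19] -> [20, 3, 16] and [16, 27, 19]
  Split: [20, 3, 16] -> [20] and [3, 16]
    Split: [3, 16] -> [3] and [16]
    Merge: [3] + [16] -> [3, 16]
  Merge: [20] + [3, 16] -> [3, 16, 20]
  Split: [16, 27, 19] -> [16] and [27, 19]
    Split: [27, 19] -> [27] and [19]
    Merge: [27] + [19] -> [19, 27]
  Merge: [16] + [19, 27] -> [16, 19, 27]
Merge: [3, 16, 20] + [16, 19, 27] -> [3, 16, 16, 19, 20, 27]

Final sorted array: [3, 16, 16, 19, 20, 27]

The merge sort proceeds by recursively splitting the array and merging sorted halves.
After all merges, the sorted array is [3, 16, 16, 19, 20, 27].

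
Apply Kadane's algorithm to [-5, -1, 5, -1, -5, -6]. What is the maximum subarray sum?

Using Kadane's algorithm on [-5, -1, 5, -1, -5, -6]:

Scanning through the array:
Position 1 (value -1): max_ending_here = -1, max_so_far = -1
Position 2 (value 5): max_ending_here = 5, max_so_far = 5
Position 3 (value -1): max_ending_here = 4, max_so_far = 5
Position 4 (value -5): max_ending_here = -1, max_so_far = 5
Position 5 (value -6): max_ending_here = -6, max_so_far = 5

Maximum subarray: [5]
Maximum sum: 5

The maximum subarray is [5] with sum 5. This subarray runs from index 2 to index 2.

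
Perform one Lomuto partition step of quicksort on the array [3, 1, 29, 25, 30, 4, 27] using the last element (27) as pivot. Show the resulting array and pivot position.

Lomuto partition with pivot = 27:

Initial array: [3, 1, 29, 25, 30, 4, 27]

arr[0]=3 <= 27: swap with position 0, array becomes [3, 1, 29, 25, 30, 4, 27]
arr[1]=1 <= 27: swap with position 1, array becomes [3, 1, 29, 25, 30, 4, 27]
arr[2]=29 > 27: no swap
arr[3]=25 <= 27: swap with position 2, array becomes [3, 1, 25, 29, 30, 4, 27]
arr[4]=30 > 27: no swap
arr[5]=4 <= 27: swap with position 3, array becomes [3, 1, 25, 4, 30, 29, 27]

Place pivot at position 4: [3, 1, 25, 4, 27, 29, 30]
Pivot position: 4

After partitioning with pivot 27, the array becomes [3, 1, 25, 4, 27, 29, 30]. The pivot is placed at index 4. All elements to the left of the pivot are <= 27, and all elements to the right are > 27.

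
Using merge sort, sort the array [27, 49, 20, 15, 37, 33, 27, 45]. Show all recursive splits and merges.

Merge sort trace:

Split: [27, 49, 20, 15, 37, 33, 27, 45] -> [27, 49, 20, 15] and [37, 33, 27, 45]
  Split: [27, 49, 20, 15] -> [27, 49] and [20, 15]
    Split: [27, 49] -> [27] and [49]
    Merge: [27] + [49] -> [27, 49]
    Split: [20, 15] -> [20] and [15]
    Merge: [20] + [15] -> [15, 20]
  Merge: [27, 49] + [15, 20] -> [15, 20, 27, 49]
  Split: [37, 33, 27, 45] -> [37, 33] and [27, 45]
    Split: [37, 33] -> [37] and [33]
    Merge: [37] + [33] -> [33, 37]
    Split: [27, 45] -> [27] and [45]
    Merge: [27] + [45] -> [27, 45]
  Merge: [33, 37] + [27, 45] -> [27, 33, 37, 45]
Merge: [15, 20, 27, 49] + [27, 33, 37, 45] -> [15, 20, 27, 27, 33, 37, 45, 49]

Final sorted array: [15, 20, 27, 27, 33, 37, 45, 49]

The merge sort proceeds by recursively splitting the array and merging sorted halves.
After all merges, the sorted array is [15, 20, 27, 27, 33, 37, 45, 49].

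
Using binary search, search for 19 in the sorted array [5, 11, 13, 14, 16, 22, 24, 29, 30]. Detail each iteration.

Binary search for 19 in [5, 11, 13, 14, 16, 22, 24, 29, 30]:

lo=0, hi=8, mid=4, arr[mid]=16 -> 16 < 19, search right half
lo=5, hi=8, mid=6, arr[mid]=24 -> 24 > 19, search left half
lo=5, hi=5, mid=5, arr[mid]=22 -> 22 > 19, search left half
lo=5 > hi=4, target 19 not found

Binary search determines that 19 is not in the array after 3 comparisons. The search space was exhausted without finding the target.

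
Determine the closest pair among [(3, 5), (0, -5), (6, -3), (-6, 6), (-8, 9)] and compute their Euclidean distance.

Computing all pairwise distances among 5 points:

d((3, 5), (0, -5)) = 10.4403
d((3, 5), (6, -3)) = 8.544
d((3, 5), (-6, 6)) = 9.0554
d((3, 5), (-8, 9)) = 11.7047
d((0, -5), (6, -3)) = 6.3246
d((0, -5), (-6, 6)) = 12.53
d((0, -5), (-8, 9)) = 16.1245
d((6, -3), (-6, 6)) = 15.0
d((6, -3), (-8, 9)) = 18.4391
d((-6, 6), (-8, 9)) = 3.6056 <-- minimum

Closest pair: (-6, 6) and (-8, 9) with distance 3.6056

The closest pair is (-6, 6) and (-8, 9) with Euclidean distance 3.6056. For 5 points, brute-force pairwise comparison is shown above. For large n, the divide-and-conquer algorithm (sort by x, recurse on halves, check the dividing strip) achieves O(n log n).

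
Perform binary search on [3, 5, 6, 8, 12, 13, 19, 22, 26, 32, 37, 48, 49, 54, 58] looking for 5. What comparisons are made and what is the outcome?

Binary search for 5 in [3, 5, 6, 8, 12, 13, 19, 22, 26, 32, 37, 48, 49, 54, 58]:

lo=0, hi=14, mid=7, arr[mid]=22 -> 22 > 5, search left half
lo=0, hi=6, mid=3, arr[mid]=8 -> 8 > 5, search left half
lo=0, hi=2, mid=1, arr[mid]=5 -> Found target at index 1!

Binary search finds 5 at index 1 after 3 comparisons. The search repeatedly halves the search space by comparing with the middle element.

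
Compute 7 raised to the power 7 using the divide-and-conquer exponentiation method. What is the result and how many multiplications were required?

Computing 7^7 by squaring (build up from 7^1; each line after the first costs one multiplication):

7^1 = 7
7^2 = (7^1)^2 = 7^2 = 49
7^3 = 7 * 7^2 = 7 * 49 = 343
7^6 = (7^3)^2 = 343^2 = 117649
7^7 = 7 * 7^6 = 7 * 117649 = 823543

Result: 823543
Multiplications needed: 4 (4 lines after 7^1)

7^7 = 823543. Using exponentiation by squaring, this requires 4 multiplications. The key idea: if the exponent is even, square the half-power; if odd, multiply by the base once.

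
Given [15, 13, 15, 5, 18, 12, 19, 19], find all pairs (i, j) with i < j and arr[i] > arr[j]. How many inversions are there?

Finding inversions in [15, 13, 15, 5, 18, 12, 19, 19]:

(0, 1): arr[0]=15 > arr[1]=13
(0, 3): arr[0]=15 > arr[3]=5
(0, 5): arr[0]=15 > arr[5]=12
(1, 3): arr[1]=13 > arr[3]=5
(1, 5): arr[1]=13 > arr[5]=12
(2, 3): arr[2]=15 > arr[3]=5
(2, 5): arr[2]=15 > arr[5]=12
(4, 5): arr[4]=18 > arr[5]=12

Total inversions: 8

The array has 8 inversion(s): (0,1), (0,3), (0,5), (1,3), (1,5), (2,3), (2,5), (4,5). Each pair (i,j) satisfies i < j and arr[i] > arr[j].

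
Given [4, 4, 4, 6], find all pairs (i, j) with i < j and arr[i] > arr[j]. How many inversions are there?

Finding inversions in [4, 4, 4, 6]:


Total inversions: 0

The array has 0 inversions. It is already sorted.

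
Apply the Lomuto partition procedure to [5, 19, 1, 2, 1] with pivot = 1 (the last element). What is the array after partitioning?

Lomuto partition with pivot = 1:

Initial array: [5, 19, 1, 2, 1]

arr[0]=5 > 1: no swap
arr[1]=19 > 1: no swap
arr[2]=1 <= 1: swap with position 0, array becomes [1, 19, 5, 2, 1]
arr[3]=2 > 1: no swap

Place pivot at position 1: [1, 1, 5, 2, 19]
Pivot position: 1

After partitioning with pivot 1, the array becomes [1, 1, 5, 2, 19]. The pivot is placed at index 1. All elements to the left of the pivot are <= 1, and all elements to the right are > 1.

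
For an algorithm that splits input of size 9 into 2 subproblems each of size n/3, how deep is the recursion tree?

For divide and conquer with division factor 3:

Problem sizes at each level:
Level 0: 9
Level 1: 3
Level 2: 1

The root is level 0 and the size-1 base case is level 2 (the tree spans levels 0 through 2, i.e. 3 levels counting the root), so the depth is the number of divisions: log_3(9) = 2

The recursion tree depth is log_3(9) = 2. At each level, the problem size is divided by 3, so it takes 2 divisions to reduce to a base case of size 1. The algorithm makes 2 recursive calls at each level.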